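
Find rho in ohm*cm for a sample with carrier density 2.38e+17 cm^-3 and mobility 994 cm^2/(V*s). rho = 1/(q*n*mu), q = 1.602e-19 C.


Step 1: sigma = q * n * mu = 1.602e-19 * 2.38e+17 * 994 = 3.78988e+01 S/cm
Step 2: rho = 1 / sigma = 1 / 3.78988e+01 = 0.02639 ohm*cm

0.02639


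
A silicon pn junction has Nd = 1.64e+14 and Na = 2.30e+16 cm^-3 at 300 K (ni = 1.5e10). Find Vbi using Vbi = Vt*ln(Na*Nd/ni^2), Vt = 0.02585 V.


Step 1: Compute Na*Nd/ni^2 = 2.30e+16 * 1.64e+14 / (1.5e10)^2 = 1.6764e+10
Step 2: ln(1.6764e+10) = 23.5425
Step 3: Vbi = 0.02585 * 23.5425 = 0.609 V

0.609


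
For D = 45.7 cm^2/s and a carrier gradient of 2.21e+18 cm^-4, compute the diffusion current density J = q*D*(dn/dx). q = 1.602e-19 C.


Step 1: J = q * D * (dn/dx)
Step 2: J = 1.602e-19 * 45.7 * 2.21e+18
Step 3: J = 1.62e+01 A/cm^2

1.62e+01


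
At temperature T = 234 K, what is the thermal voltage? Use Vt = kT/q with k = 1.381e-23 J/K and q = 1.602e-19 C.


Step 1: kT = 1.381e-23 * 234 = 3.23154e-21 J
Step 2: Vt = kT/q = 3.23154e-21 / 1.602e-19
Step 3: Vt = 0.02017 V

0.02017


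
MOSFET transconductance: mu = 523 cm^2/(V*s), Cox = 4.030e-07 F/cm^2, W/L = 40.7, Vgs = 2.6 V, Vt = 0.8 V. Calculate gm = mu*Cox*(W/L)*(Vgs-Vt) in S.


Step 1: Vov = Vgs - Vt = 2.6 - 0.8 = 1.8 V
Step 2: gm = mu * Cox * (W/L) * Vov
Step 3: gm = 523 * 4.030e-07 * 40.7 * 1.8 = 1.54e-02 S

1.54e-02


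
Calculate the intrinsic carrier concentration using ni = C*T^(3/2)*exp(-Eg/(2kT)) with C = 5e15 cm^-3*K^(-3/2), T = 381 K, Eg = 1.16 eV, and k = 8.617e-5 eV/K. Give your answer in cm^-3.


Step 1: Compute kT = 8.617e-5 * 381 = 0.03283077 eV
Step 2: Exponent = -Eg/(2kT) = -1.16/(2*0.03283077) = -17.66635
Step 3: T^(3/2) = 381^1.5 = 7436.82
Step 4: ni = 5e15 * 7436.82 * exp(-17.66635) = 7.91e+11 cm^-3

7.91e+11


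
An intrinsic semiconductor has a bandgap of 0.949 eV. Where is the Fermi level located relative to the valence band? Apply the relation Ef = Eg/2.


Step 1: For an intrinsic semiconductor, the Fermi level sits at midgap.
Step 2: Ef = Eg / 2 = 0.949 / 2 = 0.4745 eV

0.4745


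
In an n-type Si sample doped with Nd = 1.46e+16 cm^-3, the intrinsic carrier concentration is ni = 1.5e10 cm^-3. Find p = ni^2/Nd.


Step 1: Since Nd >> ni, n ≈ Nd = 1.46e+16 cm^-3
Step 2: p = ni^2 / n = (1.5e10)^2 / 1.46e+16
Step 3: p = 2.25e20 / 1.46e+16 = 1.54e+04 cm^-3

1.54e+04


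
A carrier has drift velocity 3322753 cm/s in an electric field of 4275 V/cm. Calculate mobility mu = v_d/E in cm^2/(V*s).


Step 1: mu = v_d / E
Step 2: mu = 3322753 / 4275
Step 3: mu = 777.25 cm^2/(V*s)

777.25


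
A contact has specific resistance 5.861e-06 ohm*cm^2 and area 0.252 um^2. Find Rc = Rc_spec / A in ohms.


Step 1: Convert area to cm^2: 0.252 um^2 = 2.5200e-09 cm^2
Step 2: Rc = Rc_spec / A = 5.861e-06 / 2.5200e-09
Step 3: Rc = 2.33e+03 ohms

2.33e+03


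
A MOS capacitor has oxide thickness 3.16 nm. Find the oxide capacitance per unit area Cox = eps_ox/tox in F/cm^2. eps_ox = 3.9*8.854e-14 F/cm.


Step 1: eps_ox = 3.9 * 8.854e-14 = 3.45306e-13 F/cm
Step 2: tox in cm = 3.16 nm * 1e-7 = 3.1600e-07 cm
Step 3: Cox = 3.45306e-13 / 3.1600e-07 = 1.09e-06 F/cm^2

1.09e-06


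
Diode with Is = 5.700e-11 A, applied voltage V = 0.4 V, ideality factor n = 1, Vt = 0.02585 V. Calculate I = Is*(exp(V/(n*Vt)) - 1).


Step 1: V/(n*Vt) = 0.4/(1*0.02585) = 15.4739
Step 2: exp(15.4739) = 5.2508e+06
Step 3: I = 5.700e-11 * (5.2508e+06 - 1) = 2.99e-04 A

2.99e-04


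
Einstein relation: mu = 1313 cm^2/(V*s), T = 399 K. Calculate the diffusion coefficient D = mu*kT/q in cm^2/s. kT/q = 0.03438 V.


Step 1: D = mu * (kT/q)
Step 2: D = 1313 * 0.03438
Step 3: D = 45.14 cm^2/s

45.14


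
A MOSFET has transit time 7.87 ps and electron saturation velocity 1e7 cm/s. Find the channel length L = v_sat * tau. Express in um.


Step 1: tau in seconds = 7.87 ps * 1e-12 = 7.8700e-12 s
Step 2: L = v_sat * tau = 1e7 * 7.8700e-12 = 7.8700e-05 cm
Step 3: L in um = 7.8700e-05 * 1e4 = 0.787 um

0.787


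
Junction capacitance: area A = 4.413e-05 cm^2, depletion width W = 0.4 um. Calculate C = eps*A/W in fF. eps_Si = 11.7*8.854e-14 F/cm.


Step 1: eps_Si = 11.7 * 8.854e-14 = 1.035918e-12 F/cm
Step 2: W in cm = 0.4 * 1e-4 = 4.00e-05 cm
Step 3: C = 1.035918e-12 * 4.413e-05 / 4.00e-05 = 1.142877e-12 F
Step 4: C = 1142.88 fF

1142.88


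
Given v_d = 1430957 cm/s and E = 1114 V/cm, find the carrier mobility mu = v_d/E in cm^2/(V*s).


Step 1: mu = v_d / E
Step 2: mu = 1430957 / 1114
Step 3: mu = 1284.52 cm^2/(V*s)

1284.52


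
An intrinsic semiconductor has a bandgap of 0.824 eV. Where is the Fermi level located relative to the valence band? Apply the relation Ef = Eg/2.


Step 1: For an intrinsic semiconductor, the Fermi level sits at midgap.
Step 2: Ef = Eg / 2 = 0.824 / 2 = 0.412 eV

0.412


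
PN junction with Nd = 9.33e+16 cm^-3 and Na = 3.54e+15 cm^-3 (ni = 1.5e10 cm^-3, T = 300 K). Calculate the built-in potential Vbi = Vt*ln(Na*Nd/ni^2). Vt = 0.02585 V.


Step 1: Compute Na*Nd/ni^2 = 3.54e+15 * 9.33e+16 / (1.5e10)^2 = 1.4679e+12
Step 2: ln(1.4679e+12) = 28.0149
Step 3: Vbi = 0.02585 * 28.0149 = 0.724 V

0.724


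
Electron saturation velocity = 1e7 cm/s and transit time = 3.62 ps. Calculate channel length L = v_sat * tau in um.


Step 1: tau in seconds = 3.62 ps * 1e-12 = 3.6200e-12 s
Step 2: L = v_sat * tau = 1e7 * 3.6200e-12 = 3.6200e-05 cm
Step 3: L in um = 3.6200e-05 * 1e4 = 0.362 um

0.362


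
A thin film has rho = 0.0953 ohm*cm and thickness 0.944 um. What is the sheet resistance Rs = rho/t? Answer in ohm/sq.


Step 1: Convert thickness to cm: t = 0.944 um = 9.4400e-05 cm
Step 2: Rs = rho / t = 0.0953 / 9.4400e-05
Step 3: Rs = 1009.5 ohm/sq

1009.5


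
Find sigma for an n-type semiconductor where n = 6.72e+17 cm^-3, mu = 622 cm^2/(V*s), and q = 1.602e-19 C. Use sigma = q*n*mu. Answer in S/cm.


Step 1: sigma = q * n * mu
Step 2: sigma = 1.602e-19 * 6.72e+17 * 622
Step 3: sigma = 6.696e+01 S/cm

6.696e+01


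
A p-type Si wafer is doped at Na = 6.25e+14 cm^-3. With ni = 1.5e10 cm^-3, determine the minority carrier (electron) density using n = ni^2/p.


Step 1: Majority hole concentration p ≈ Na = 6.25e+14 cm^-3
Step 2: n = ni^2 / Na = (1.5e10)^2 / 6.25e+14
Step 3: n = 3.60e+05 cm^-3

3.60e+05


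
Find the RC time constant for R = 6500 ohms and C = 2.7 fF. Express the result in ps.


Step 1: tau = R * C
Step 2: tau = 6500 * 2.7 fF = 6500 * 2.7e-15 F
Step 3: tau = 1.755e-11 s = 17.55 ps

17.55


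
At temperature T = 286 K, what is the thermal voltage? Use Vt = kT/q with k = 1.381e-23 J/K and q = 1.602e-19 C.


Step 1: kT = 1.381e-23 * 286 = 3.94966e-21 J
Step 2: Vt = kT/q = 3.94966e-21 / 1.602e-19
Step 3: Vt = 0.02465 V

0.02465


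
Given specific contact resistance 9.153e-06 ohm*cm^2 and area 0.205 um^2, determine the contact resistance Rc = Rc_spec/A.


Step 1: Convert area to cm^2: 0.205 um^2 = 2.0500e-09 cm^2
Step 2: Rc = Rc_spec / A = 9.153e-06 / 2.0500e-09
Step 3: Rc = 4.46e+03 ohms

4.46e+03


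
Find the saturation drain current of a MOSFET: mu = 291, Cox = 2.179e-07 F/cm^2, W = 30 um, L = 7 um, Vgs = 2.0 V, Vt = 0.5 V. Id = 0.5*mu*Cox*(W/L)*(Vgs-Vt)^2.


Step 1: Overdrive voltage Vov = Vgs - Vt = 2.0 - 0.5 = 1.5 V
Step 2: W/L = 30/7 = 4.28571
Step 3: Id = 0.5 * 291 * 2.179e-07 * 4.28571 * 1.5^2
Step 4: Id = 3.06e-04 A

3.06e-04


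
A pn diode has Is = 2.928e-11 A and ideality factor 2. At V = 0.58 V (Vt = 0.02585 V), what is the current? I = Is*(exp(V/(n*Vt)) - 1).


Step 1: V/(n*Vt) = 0.58/(2*0.02585) = 11.2186
Step 2: exp(11.2186) = 7.4503e+04
Step 3: I = 2.928e-11 * (7.4503e+04 - 1) = 2.18e-06 A

2.18e-06


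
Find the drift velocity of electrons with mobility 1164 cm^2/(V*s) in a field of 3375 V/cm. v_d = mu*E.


Step 1: v_d = mu * E
Step 2: v_d = 1164 * 3375 = 3928500
Step 3: v_d = 3.93e+06 cm/s

3.93e+06


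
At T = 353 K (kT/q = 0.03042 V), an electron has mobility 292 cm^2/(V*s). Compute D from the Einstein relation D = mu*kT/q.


Step 1: D = mu * (kT/q)
Step 2: D = 292 * 0.03042
Step 3: D = 8.88 cm^2/s

8.88


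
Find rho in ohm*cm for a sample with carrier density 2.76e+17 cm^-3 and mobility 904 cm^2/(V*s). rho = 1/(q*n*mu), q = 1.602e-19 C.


Step 1: sigma = q * n * mu = 1.602e-19 * 2.76e+17 * 904 = 3.99705e+01 S/cm
Step 2: rho = 1 / sigma = 1 / 3.99705e+01 = 0.02502 ohm*cm

0.02502


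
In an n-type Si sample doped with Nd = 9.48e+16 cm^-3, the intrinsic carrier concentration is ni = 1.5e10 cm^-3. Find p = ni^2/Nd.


Step 1: Since Nd >> ni, n ≈ Nd = 9.48e+16 cm^-3
Step 2: p = ni^2 / n = (1.5e10)^2 / 9.48e+16
Step 3: p = 2.25e20 / 9.48e+16 = 2.37e+03 cm^-3

2.37e+03


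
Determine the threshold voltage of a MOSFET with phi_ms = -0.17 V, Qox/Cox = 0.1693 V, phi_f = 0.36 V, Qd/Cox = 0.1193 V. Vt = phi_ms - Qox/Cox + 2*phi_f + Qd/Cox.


Step 1: Vt = phi_ms - Qox/Cox + 2*phi_f + Qd/Cox
Step 2: Vt = -0.17 - 0.1693 + 2*0.36 + 0.1193
Step 3: Vt = -0.17 - 0.1693 + 0.72 + 0.1193
Step 4: Vt = 0.5 V

0.5


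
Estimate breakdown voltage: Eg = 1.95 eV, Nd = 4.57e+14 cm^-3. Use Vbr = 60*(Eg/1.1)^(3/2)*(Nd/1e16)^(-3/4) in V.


Step 1: Eg/1.1 = 1.95/1.1 = 1.772727
Step 2: (Eg/1.1)^1.5 = 1.772727^1.5 = 2.360276
Step 3: (Nd/1e16)^(-0.75) = (0.0457)^(-0.75) = 10.117259
Step 4: Vbr = 60 * 2.360276 * 10.117259 = 1432.8 V

1432.8


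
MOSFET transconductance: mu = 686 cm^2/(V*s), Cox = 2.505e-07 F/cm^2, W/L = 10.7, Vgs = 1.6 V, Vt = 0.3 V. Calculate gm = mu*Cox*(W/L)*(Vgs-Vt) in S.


Step 1: Vov = Vgs - Vt = 1.6 - 0.3 = 1.3 V
Step 2: gm = mu * Cox * (W/L) * Vov
Step 3: gm = 686 * 2.505e-07 * 10.7 * 1.3 = 2.39e-03 S

2.39e-03


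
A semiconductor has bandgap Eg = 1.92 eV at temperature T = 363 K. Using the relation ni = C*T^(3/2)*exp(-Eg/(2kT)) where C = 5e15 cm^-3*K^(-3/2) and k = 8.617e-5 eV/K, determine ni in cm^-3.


Step 1: Compute kT = 8.617e-5 * 363 = 0.03127971 eV
Step 2: Exponent = -Eg/(2kT) = -1.92/(2*0.03127971) = -30.69082
Step 3: T^(3/2) = 363^1.5 = 6916.08
Step 4: ni = 5e15 * 6916.08 * exp(-30.69082) = 1.62e+06 cm^-3

1.62e+06


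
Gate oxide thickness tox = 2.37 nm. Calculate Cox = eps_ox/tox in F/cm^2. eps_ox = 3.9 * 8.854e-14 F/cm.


Step 1: eps_ox = 3.9 * 8.854e-14 = 3.45306e-13 F/cm
Step 2: tox in cm = 2.37 nm * 1e-7 = 2.3700e-07 cm
Step 3: Cox = 3.45306e-13 / 2.3700e-07 = 1.46e-06 F/cm^2

1.46e-06


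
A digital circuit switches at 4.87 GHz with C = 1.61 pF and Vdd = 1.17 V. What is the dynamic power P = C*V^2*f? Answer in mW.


Step 1: V^2 = 1.17^2 = 1.3689 V^2
Step 2: P = C*V^2*f = 1.61e-12 F * 1.3689 * 4.87e9 Hz
Step 3: P = 1.073313423e-02 W
Step 4: P = 10.733 mW

10.733


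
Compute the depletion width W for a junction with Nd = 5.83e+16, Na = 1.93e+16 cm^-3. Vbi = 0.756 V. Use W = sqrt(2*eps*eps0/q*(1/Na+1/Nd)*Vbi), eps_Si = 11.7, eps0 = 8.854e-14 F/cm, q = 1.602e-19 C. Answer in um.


Step 1: 1/Na + 1/Nd = 1/1.93e+16 + 1/5.83e+16 = 6.89661e-17
Step 2: 2*eps*eps0/q = 2*11.7*8.854e-14/1.602e-19 = 1.293281e+07
Step 3: W^2 = 1.293281e+07 * 6.89661e-17 * 0.756 = 6.74296e-10
Step 4: W = sqrt(6.74296e-10) = 2.597e-05 cm = 0.2597 um

0.2597


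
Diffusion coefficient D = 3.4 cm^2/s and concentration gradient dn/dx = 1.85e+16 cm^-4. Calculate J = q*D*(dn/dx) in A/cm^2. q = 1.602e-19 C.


Step 1: J = q * D * (dn/dx)
Step 2: J = 1.602e-19 * 3.4 * 1.85e+16
Step 3: J = 1.01e-02 A/cm^2

1.01e-02


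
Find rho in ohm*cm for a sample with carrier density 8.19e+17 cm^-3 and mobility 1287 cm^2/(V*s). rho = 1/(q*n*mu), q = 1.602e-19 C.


Step 1: sigma = q * n * mu = 1.602e-19 * 8.19e+17 * 1287 = 1.68859e+02 S/cm
Step 2: rho = 1 / sigma = 1 / 1.68859e+02 = 0.005922 ohm*cm

0.005922


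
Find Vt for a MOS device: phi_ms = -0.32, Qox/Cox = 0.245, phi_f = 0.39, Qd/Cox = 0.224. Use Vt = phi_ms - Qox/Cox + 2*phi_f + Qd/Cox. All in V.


Step 1: Vt = phi_ms - Qox/Cox + 2*phi_f + Qd/Cox
Step 2: Vt = -0.32 - 0.245 + 2*0.39 + 0.224
Step 3: Vt = -0.32 - 0.245 + 0.78 + 0.224
Step 4: Vt = 0.439 V

0.439


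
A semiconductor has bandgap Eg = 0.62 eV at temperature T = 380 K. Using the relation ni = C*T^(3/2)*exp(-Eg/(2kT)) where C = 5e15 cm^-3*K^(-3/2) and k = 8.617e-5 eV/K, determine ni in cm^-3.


Step 1: Compute kT = 8.617e-5 * 380 = 0.0327446 eV
Step 2: Exponent = -Eg/(2kT) = -0.62/(2*0.0327446) = -9.46721
Step 3: T^(3/2) = 380^1.5 = 7407.56
Step 4: ni = 5e15 * 7407.56 * exp(-9.46721) = 2.86e+15 cm^-3

2.86e+15


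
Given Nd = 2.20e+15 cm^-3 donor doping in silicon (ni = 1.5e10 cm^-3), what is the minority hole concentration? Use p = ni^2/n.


Step 1: Since Nd >> ni, n ≈ Nd = 2.20e+15 cm^-3
Step 2: p = ni^2 / n = (1.5e10)^2 / 2.20e+15
Step 3: p = 2.25e20 / 2.20e+15 = 1.02e+05 cm^-3

1.02e+05


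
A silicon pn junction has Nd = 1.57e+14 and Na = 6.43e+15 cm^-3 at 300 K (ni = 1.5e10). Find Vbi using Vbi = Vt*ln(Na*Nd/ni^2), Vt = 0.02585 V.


Step 1: Compute Na*Nd/ni^2 = 6.43e+15 * 1.57e+14 / (1.5e10)^2 = 4.4867e+09
Step 2: ln(4.4867e+09) = 22.2244
Step 3: Vbi = 0.02585 * 22.2244 = 0.575 V

0.575


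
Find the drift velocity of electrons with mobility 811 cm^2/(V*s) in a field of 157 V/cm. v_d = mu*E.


Step 1: v_d = mu * E
Step 2: v_d = 811 * 157 = 127327
Step 3: v_d = 1.27e+05 cm/s

1.27e+05


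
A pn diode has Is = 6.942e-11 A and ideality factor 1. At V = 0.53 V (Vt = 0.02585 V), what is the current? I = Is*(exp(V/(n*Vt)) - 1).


Step 1: V/(n*Vt) = 0.53/(1*0.02585) = 20.5029
Step 2: exp(20.5029) = 8.0223e+08
Step 3: I = 6.942e-11 * (8.0223e+08 - 1) = 5.57e-02 A

5.57e-02


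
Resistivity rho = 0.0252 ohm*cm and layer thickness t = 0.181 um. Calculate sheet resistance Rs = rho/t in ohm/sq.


Step 1: Convert thickness to cm: t = 0.181 um = 1.8100e-05 cm
Step 2: Rs = rho / t = 0.0252 / 1.8100e-05
Step 3: Rs = 1392.3 ohm/sq

1392.3


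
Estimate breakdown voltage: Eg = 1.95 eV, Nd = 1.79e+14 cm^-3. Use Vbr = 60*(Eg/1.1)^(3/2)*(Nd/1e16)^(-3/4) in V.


Step 1: Eg/1.1 = 1.95/1.1 = 1.772727
Step 2: (Eg/1.1)^1.5 = 1.772727^1.5 = 2.360276
Step 3: (Nd/1e16)^(-0.75) = (0.0179)^(-0.75) = 20.434322
Step 4: Vbr = 60 * 2.360276 * 20.434322 = 2893.8 V

2893.8


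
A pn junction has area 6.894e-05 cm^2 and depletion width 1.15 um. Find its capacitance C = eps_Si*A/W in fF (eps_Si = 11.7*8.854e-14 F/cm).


Step 1: eps_Si = 11.7 * 8.854e-14 = 1.035918e-12 F/cm
Step 2: W in cm = 1.15 * 1e-4 = 1.15e-04 cm
Step 3: C = 1.035918e-12 * 6.894e-05 / 1.15e-04 = 6.210103e-13 F
Step 4: C = 621.01 fF

621.01


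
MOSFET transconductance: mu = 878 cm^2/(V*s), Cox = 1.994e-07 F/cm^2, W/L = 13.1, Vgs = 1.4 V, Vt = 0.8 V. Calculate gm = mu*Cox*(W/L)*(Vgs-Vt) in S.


Step 1: Vov = Vgs - Vt = 1.4 - 0.8 = 0.6 V
Step 2: gm = mu * Cox * (W/L) * Vov
Step 3: gm = 878 * 1.994e-07 * 13.1 * 0.6 = 1.38e-03 S

1.38e-03


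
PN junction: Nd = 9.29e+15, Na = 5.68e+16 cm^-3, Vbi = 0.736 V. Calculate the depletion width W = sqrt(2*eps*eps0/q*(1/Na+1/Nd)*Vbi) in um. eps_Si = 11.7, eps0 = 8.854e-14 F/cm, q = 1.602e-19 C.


Step 1: 1/Na + 1/Nd = 1/5.68e+16 + 1/9.29e+15 = 1.25248e-16
Step 2: 2*eps*eps0/q = 2*11.7*8.854e-14/1.602e-19 = 1.293281e+07
Step 3: W^2 = 1.293281e+07 * 1.25248e-16 * 0.736 = 1.19218e-09
Step 4: W = sqrt(1.19218e-09) = 3.453e-05 cm = 0.3453 um

0.3453


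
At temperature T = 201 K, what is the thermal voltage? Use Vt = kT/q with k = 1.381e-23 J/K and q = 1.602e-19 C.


Step 1: kT = 1.381e-23 * 201 = 2.77581e-21 J
Step 2: Vt = kT/q = 2.77581e-21 / 1.602e-19
Step 3: Vt = 0.01733 V

0.01733


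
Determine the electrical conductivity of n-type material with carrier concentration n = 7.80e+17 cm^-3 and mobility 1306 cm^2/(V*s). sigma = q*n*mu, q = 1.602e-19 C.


Step 1: sigma = q * n * mu
Step 2: sigma = 1.602e-19 * 7.80e+17 * 1306
Step 3: sigma = 1.632e+02 S/cm

1.632e+02


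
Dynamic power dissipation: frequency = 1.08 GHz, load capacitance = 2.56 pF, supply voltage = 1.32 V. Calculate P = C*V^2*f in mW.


Step 1: V^2 = 1.32^2 = 1.7424 V^2
Step 2: P = C*V^2*f = 2.56e-12 F * 1.7424 * 1.08e9 Hz
Step 3: P = 4.81738752e-03 W
Step 4: P = 4.817 mW

4.817


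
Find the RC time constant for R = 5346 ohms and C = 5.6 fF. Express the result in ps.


Step 1: tau = R * C
Step 2: tau = 5346 * 5.6 fF = 5346 * 5.6e-15 F
Step 3: tau = 2.99376e-11 s = 29.9376 ps

29.9376


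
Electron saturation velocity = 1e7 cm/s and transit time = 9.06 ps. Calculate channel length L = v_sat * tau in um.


Step 1: tau in seconds = 9.06 ps * 1e-12 = 9.0600e-12 s
Step 2: L = v_sat * tau = 1e7 * 9.0600e-12 = 9.0600e-05 cm
Step 3: L in um = 9.0600e-05 * 1e4 = 0.906 um

0.906


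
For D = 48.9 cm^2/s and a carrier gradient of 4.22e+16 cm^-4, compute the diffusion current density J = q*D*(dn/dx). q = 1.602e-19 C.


Step 1: J = q * D * (dn/dx)
Step 2: J = 1.602e-19 * 48.9 * 4.22e+16
Step 3: J = 3.31e-01 A/cm^2

3.31e-01


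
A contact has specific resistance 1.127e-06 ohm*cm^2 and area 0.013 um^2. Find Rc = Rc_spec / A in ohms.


Step 1: Convert area to cm^2: 0.013 um^2 = 1.3000e-10 cm^2
Step 2: Rc = Rc_spec / A = 1.127e-06 / 1.3000e-10
Step 3: Rc = 8.67e+03 ohms

8.67e+03


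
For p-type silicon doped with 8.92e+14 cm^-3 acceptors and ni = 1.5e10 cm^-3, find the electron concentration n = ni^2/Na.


Step 1: Majority hole concentration p ≈ Na = 8.92e+14 cm^-3
Step 2: n = ni^2 / Na = (1.5e10)^2 / 8.92e+14
Step 3: n = 2.52e+05 cm^-3

2.52e+05


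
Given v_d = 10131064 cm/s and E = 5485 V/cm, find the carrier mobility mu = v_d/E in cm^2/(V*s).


Step 1: mu = v_d / E
Step 2: mu = 10131064 / 5485
Step 3: mu = 1847.05 cm^2/(V*s)

1847.05


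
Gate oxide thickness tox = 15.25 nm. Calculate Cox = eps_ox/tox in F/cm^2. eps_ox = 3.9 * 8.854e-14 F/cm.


Step 1: eps_ox = 3.9 * 8.854e-14 = 3.45306e-13 F/cm
Step 2: tox in cm = 15.25 nm * 1e-7 = 1.5250e-06 cm
Step 3: Cox = 3.45306e-13 / 1.5250e-06 = 2.26e-07 F/cm^2

2.26e-07


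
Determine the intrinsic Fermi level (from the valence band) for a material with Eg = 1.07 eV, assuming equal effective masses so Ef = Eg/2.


Step 1: For an intrinsic semiconductor, the Fermi level sits at midgap.
Step 2: Ef = Eg / 2 = 1.07 / 2 = 0.535 eV

0.535


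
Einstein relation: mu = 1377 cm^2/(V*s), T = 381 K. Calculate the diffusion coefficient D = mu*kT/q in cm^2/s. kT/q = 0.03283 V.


Step 1: D = mu * (kT/q)
Step 2: D = 1377 * 0.03283
Step 3: D = 45.21 cm^2/s

45.21


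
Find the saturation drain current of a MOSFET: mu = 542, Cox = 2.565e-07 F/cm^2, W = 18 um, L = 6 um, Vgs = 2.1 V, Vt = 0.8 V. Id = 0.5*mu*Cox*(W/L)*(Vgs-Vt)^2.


Step 1: Overdrive voltage Vov = Vgs - Vt = 2.1 - 0.8 = 1.3 V
Step 2: W/L = 18/6 = 3
Step 3: Id = 0.5 * 542 * 2.565e-07 * 3 * 1.3^2
Step 4: Id = 3.52e-04 A

3.52e-04


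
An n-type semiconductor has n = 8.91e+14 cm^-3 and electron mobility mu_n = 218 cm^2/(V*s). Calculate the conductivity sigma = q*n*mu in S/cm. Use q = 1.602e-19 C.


Step 1: sigma = q * n * mu
Step 2: sigma = 1.602e-19 * 8.91e+14 * 218
Step 3: sigma = 3.112e-02 S/cm

3.112e-02


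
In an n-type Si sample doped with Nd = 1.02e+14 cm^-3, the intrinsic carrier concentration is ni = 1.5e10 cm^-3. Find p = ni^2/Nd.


Step 1: Since Nd >> ni, n ≈ Nd = 1.02e+14 cm^-3
Step 2: p = ni^2 / n = (1.5e10)^2 / 1.02e+14
Step 3: p = 2.25e20 / 1.02e+14 = 2.21e+06 cm^-3

2.21e+06


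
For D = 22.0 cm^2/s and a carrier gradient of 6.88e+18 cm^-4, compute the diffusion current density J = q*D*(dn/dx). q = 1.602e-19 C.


Step 1: J = q * D * (dn/dx)
Step 2: J = 1.602e-19 * 22.0 * 6.88e+18
Step 3: J = 2.42e+01 A/cm^2

2.42e+01


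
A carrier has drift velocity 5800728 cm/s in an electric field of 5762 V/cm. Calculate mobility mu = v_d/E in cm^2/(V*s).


Step 1: mu = v_d / E
Step 2: mu = 5800728 / 5762
Step 3: mu = 1006.72 cm^2/(V*s)

1006.72


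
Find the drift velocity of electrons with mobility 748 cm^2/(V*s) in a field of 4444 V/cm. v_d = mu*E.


Step 1: v_d = mu * E
Step 2: v_d = 748 * 4444 = 3324112
Step 3: v_d = 3.32e+06 cm/s

3.32e+06


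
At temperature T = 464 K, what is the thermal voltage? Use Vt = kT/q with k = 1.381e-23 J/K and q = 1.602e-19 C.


Step 1: kT = 1.381e-23 * 464 = 6.40784e-21 J
Step 2: Vt = kT/q = 6.40784e-21 / 1.602e-19
Step 3: Vt = 0.04 V

0.04


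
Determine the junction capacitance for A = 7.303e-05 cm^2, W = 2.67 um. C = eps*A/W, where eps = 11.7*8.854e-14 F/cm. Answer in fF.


Step 1: eps_Si = 11.7 * 8.854e-14 = 1.035918e-12 F/cm
Step 2: W in cm = 2.67 * 1e-4 = 2.67e-04 cm
Step 3: C = 1.035918e-12 * 7.303e-05 / 2.67e-04 = 2.833449e-13 F
Step 4: C = 283.34 fF

283.34


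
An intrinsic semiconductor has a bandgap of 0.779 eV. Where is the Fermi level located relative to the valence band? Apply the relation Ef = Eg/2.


Step 1: For an intrinsic semiconductor, the Fermi level sits at midgap.
Step 2: Ef = Eg / 2 = 0.779 / 2 = 0.3895 eV

0.3895


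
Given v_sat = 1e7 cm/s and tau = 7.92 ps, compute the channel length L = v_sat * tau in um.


Step 1: tau in seconds = 7.92 ps * 1e-12 = 7.9200e-12 s
Step 2: L = v_sat * tau = 1e7 * 7.9200e-12 = 7.9200e-05 cm
Step 3: L in um = 7.9200e-05 * 1e4 = 0.792 um

0.792


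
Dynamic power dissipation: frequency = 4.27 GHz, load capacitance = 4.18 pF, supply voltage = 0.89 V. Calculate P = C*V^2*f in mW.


Step 1: V^2 = 0.89^2 = 0.7921 V^2
Step 2: P = C*V^2*f = 4.18e-12 F * 0.7921 * 4.27e9 Hz
Step 3: P = 1.413787606e-02 W
Step 4: P = 14.138 mW

14.138


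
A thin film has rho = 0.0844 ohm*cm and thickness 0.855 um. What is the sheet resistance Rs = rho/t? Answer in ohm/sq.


Step 1: Convert thickness to cm: t = 0.855 um = 8.5500e-05 cm
Step 2: Rs = rho / t = 0.0844 / 8.5500e-05
Step 3: Rs = 987.1 ohm/sq

987.1


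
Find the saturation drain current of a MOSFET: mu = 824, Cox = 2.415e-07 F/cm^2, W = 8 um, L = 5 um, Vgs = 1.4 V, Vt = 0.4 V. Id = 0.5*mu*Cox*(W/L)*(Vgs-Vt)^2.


Step 1: Overdrive voltage Vov = Vgs - Vt = 1.4 - 0.4 = 1.0 V
Step 2: W/L = 8/5 = 1.6
Step 3: Id = 0.5 * 824 * 2.415e-07 * 1.6 * 1.0^2
Step 4: Id = 1.59e-04 A

1.59e-04


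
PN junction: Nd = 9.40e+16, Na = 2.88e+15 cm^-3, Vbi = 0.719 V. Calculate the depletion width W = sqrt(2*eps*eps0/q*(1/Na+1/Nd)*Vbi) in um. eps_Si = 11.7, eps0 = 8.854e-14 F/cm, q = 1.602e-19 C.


Step 1: 1/Na + 1/Nd = 1/2.88e+15 + 1/9.40e+16 = 3.57861e-16
Step 2: 2*eps*eps0/q = 2*11.7*8.854e-14/1.602e-19 = 1.293281e+07
Step 3: W^2 = 1.293281e+07 * 3.57861e-16 * 0.719 = 3.32764e-09
Step 4: W = sqrt(3.32764e-09) = 5.769e-05 cm = 0.5769 um

0.5769


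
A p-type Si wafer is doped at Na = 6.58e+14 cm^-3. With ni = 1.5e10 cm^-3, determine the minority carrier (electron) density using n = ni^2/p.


Step 1: Majority hole concentration p ≈ Na = 6.58e+14 cm^-3
Step 2: n = ni^2 / Na = (1.5e10)^2 / 6.58e+14
Step 3: n = 3.42e+05 cm^-3

3.42e+05


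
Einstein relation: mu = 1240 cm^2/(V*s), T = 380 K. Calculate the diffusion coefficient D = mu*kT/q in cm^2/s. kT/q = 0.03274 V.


Step 1: D = mu * (kT/q)
Step 2: D = 1240 * 0.03274
Step 3: D = 40.6 cm^2/s

40.6


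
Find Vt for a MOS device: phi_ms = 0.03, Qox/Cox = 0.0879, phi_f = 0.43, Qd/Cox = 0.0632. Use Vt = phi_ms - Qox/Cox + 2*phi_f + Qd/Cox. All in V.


Step 1: Vt = phi_ms - Qox/Cox + 2*phi_f + Qd/Cox
Step 2: Vt = 0.03 - 0.0879 + 2*0.43 + 0.0632
Step 3: Vt = 0.03 - 0.0879 + 0.86 + 0.0632
Step 4: Vt = 0.8653 V

0.8653


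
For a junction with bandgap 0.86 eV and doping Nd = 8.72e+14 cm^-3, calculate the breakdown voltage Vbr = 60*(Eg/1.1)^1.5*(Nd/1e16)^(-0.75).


Step 1: Eg/1.1 = 0.86/1.1 = 0.781818
Step 2: (Eg/1.1)^1.5 = 0.781818^1.5 = 0.691287
Step 3: (Nd/1e16)^(-0.75) = (0.0872)^(-0.75) = 6.231788
Step 4: Vbr = 60 * 0.691287 * 6.231788 = 258.5 V

258.5


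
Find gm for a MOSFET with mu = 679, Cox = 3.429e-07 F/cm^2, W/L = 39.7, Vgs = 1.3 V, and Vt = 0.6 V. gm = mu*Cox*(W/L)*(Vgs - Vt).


Step 1: Vov = Vgs - Vt = 1.3 - 0.6 = 0.7 V
Step 2: gm = mu * Cox * (W/L) * Vov
Step 3: gm = 679 * 3.429e-07 * 39.7 * 0.7 = 6.47e-03 S

6.47e-03


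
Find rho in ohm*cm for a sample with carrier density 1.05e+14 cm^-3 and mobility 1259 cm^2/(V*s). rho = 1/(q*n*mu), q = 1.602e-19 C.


Step 1: sigma = q * n * mu = 1.602e-19 * 1.05e+14 * 1259 = 2.11776e-02 S/cm
Step 2: rho = 1 / sigma = 1 / 2.11776e-02 = 47.22 ohm*cm

47.22


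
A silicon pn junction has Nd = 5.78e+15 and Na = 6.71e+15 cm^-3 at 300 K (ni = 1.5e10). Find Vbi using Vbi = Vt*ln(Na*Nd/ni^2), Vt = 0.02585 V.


Step 1: Compute Na*Nd/ni^2 = 6.71e+15 * 5.78e+15 / (1.5e10)^2 = 1.7237e+11
Step 2: ln(1.7237e+11) = 25.8729
Step 3: Vbi = 0.02585 * 25.8729 = 0.669 V

0.669


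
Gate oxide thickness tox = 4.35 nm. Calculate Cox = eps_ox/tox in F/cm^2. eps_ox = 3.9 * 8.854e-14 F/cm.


Step 1: eps_ox = 3.9 * 8.854e-14 = 3.45306e-13 F/cm
Step 2: tox in cm = 4.35 nm * 1e-7 = 4.3500e-07 cm
Step 3: Cox = 3.45306e-13 / 4.3500e-07 = 7.94e-07 F/cm^2

7.94e-07


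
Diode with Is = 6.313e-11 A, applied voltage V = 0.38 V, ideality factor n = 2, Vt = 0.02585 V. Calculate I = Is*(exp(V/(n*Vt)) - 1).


Step 1: V/(n*Vt) = 0.38/(2*0.02585) = 7.3501
Step 2: exp(7.3501) = 1.5564e+03
Step 3: I = 6.313e-11 * (1.5564e+03 - 1) = 9.82e-08 A

9.82e-08


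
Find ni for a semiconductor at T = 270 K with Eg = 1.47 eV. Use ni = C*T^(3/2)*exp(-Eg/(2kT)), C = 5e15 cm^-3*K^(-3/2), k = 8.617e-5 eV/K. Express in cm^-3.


Step 1: Compute kT = 8.617e-5 * 270 = 0.0232659 eV
Step 2: Exponent = -Eg/(2kT) = -1.47/(2*0.0232659) = -31.59130
Step 3: T^(3/2) = 270^1.5 = 4436.55
Step 4: ni = 5e15 * 4436.55 * exp(-31.59130) = 4.23e+05 cm^-3

4.23e+05


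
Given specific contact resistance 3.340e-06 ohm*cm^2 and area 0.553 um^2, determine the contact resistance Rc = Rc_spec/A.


Step 1: Convert area to cm^2: 0.553 um^2 = 5.5300e-09 cm^2
Step 2: Rc = Rc_spec / A = 3.340e-06 / 5.5300e-09
Step 3: Rc = 6.04e+02 ohms

6.04e+02


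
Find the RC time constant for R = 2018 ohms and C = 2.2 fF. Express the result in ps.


Step 1: tau = R * C
Step 2: tau = 2018 * 2.2 fF = 2018 * 2.2e-15 F
Step 3: tau = 4.4396e-12 s = 4.4396 ps

4.4396


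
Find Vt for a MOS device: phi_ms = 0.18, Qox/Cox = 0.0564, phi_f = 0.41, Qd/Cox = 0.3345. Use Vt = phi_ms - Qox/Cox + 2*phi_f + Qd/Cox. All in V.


Step 1: Vt = phi_ms - Qox/Cox + 2*phi_f + Qd/Cox
Step 2: Vt = 0.18 - 0.0564 + 2*0.41 + 0.3345
Step 3: Vt = 0.18 - 0.0564 + 0.82 + 0.3345
Step 4: Vt = 1.2781 V

1.2781


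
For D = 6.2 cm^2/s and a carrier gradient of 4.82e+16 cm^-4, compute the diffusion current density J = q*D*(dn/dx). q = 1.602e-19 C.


Step 1: J = q * D * (dn/dx)
Step 2: J = 1.602e-19 * 6.2 * 4.82e+16
Step 3: J = 4.79e-02 A/cm^2

4.79e-02


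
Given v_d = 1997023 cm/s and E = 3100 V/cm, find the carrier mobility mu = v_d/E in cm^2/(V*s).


Step 1: mu = v_d / E
Step 2: mu = 1997023 / 3100
Step 3: mu = 644.2 cm^2/(V*s)

644.2


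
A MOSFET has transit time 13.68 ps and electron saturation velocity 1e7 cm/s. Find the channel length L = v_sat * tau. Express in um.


Step 1: tau in seconds = 13.68 ps * 1e-12 = 1.3680e-11 s
Step 2: L = v_sat * tau = 1e7 * 1.3680e-11 = 1.3680e-04 cm
Step 3: L in um = 1.3680e-04 * 1e4 = 1.368 um

1.368


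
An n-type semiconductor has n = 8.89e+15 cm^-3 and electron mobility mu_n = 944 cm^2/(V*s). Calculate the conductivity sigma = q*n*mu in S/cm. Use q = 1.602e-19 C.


Step 1: sigma = q * n * mu
Step 2: sigma = 1.602e-19 * 8.89e+15 * 944
Step 3: sigma = 1.344e+00 S/cm

1.344e+00


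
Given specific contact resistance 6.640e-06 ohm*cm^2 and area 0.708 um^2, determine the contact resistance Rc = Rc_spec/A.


Step 1: Convert area to cm^2: 0.708 um^2 = 7.0800e-09 cm^2
Step 2: Rc = Rc_spec / A = 6.640e-06 / 7.0800e-09
Step 3: Rc = 9.38e+02 ohms

9.38e+02


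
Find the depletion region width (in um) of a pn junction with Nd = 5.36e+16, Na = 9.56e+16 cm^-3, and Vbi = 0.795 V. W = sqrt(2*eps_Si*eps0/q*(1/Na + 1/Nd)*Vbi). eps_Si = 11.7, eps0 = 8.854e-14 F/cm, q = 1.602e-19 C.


Step 1: 1/Na + 1/Nd = 1/9.56e+16 + 1/5.36e+16 = 2.91170e-17
Step 2: 2*eps*eps0/q = 2*11.7*8.854e-14/1.602e-19 = 1.293281e+07
Step 3: W^2 = 1.293281e+07 * 2.91170e-17 * 0.795 = 2.99369e-10
Step 4: W = sqrt(2.99369e-10) = 1.730e-05 cm = 0.173 um

0.173


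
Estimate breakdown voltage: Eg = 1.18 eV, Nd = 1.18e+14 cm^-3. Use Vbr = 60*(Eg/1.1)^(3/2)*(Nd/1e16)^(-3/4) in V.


Step 1: Eg/1.1 = 1.18/1.1 = 1.072727
Step 2: (Eg/1.1)^1.5 = 1.072727^1.5 = 1.111051
Step 3: (Nd/1e16)^(-0.75) = (0.0118)^(-0.75) = 27.931129
Step 4: Vbr = 60 * 1.111051 * 27.931129 = 1862.0 V

1862.0


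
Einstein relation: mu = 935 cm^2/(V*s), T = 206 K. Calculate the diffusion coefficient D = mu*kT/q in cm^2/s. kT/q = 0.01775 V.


Step 1: D = mu * (kT/q)
Step 2: D = 935 * 0.01775
Step 3: D = 16.6 cm^2/s

16.6


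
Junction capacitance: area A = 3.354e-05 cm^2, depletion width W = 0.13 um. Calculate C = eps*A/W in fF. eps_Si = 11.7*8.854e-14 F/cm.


Step 1: eps_Si = 11.7 * 8.854e-14 = 1.035918e-12 F/cm
Step 2: W in cm = 0.13 * 1e-4 = 1.30e-05 cm
Step 3: C = 1.035918e-12 * 3.354e-05 / 1.30e-05 = 2.672668e-12 F
Step 4: C = 2672.67 fF

2672.67


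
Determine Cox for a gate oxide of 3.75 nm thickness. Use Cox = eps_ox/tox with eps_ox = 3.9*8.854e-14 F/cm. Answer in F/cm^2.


Step 1: eps_ox = 3.9 * 8.854e-14 = 3.45306e-13 F/cm
Step 2: tox in cm = 3.75 nm * 1e-7 = 3.7500e-07 cm
Step 3: Cox = 3.45306e-13 / 3.7500e-07 = 9.21e-07 F/cm^2

9.21e-07


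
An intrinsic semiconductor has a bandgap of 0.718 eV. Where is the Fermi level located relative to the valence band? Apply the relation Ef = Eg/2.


Step 1: For an intrinsic semiconductor, the Fermi level sits at midgap.
Step 2: Ef = Eg / 2 = 0.718 / 2 = 0.359 eV

0.359


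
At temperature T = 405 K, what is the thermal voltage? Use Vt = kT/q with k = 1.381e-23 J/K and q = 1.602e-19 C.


Step 1: kT = 1.381e-23 * 405 = 5.59305e-21 J
Step 2: Vt = kT/q = 5.59305e-21 / 1.602e-19
Step 3: Vt = 0.03491 V

0.03491


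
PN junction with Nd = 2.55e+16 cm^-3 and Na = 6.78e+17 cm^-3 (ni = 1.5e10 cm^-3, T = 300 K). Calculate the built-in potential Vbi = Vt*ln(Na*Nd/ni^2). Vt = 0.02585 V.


Step 1: Compute Na*Nd/ni^2 = 6.78e+17 * 2.55e+16 / (1.5e10)^2 = 7.6840e+13
Step 2: ln(7.6840e+13) = 31.9727
Step 3: Vbi = 0.02585 * 31.9727 = 0.826 V

0.826


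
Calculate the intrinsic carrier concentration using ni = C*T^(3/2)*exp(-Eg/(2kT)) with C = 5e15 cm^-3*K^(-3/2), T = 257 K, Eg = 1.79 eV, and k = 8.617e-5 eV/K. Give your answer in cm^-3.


Step 1: Compute kT = 8.617e-5 * 257 = 0.02214569 eV
Step 2: Exponent = -Eg/(2kT) = -1.79/(2*0.02214569) = -40.41418
Step 3: T^(3/2) = 257^1.5 = 4120.02
Step 4: ni = 5e15 * 4120.02 * exp(-40.41418) = 5.78e+01 cm^-3

5.78e+01


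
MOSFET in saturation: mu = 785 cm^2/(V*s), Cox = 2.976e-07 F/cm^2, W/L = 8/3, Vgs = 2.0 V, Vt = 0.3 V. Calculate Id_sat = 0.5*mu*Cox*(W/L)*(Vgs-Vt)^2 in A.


Step 1: Overdrive voltage Vov = Vgs - Vt = 2.0 - 0.3 = 1.7 V
Step 2: W/L = 8/3 = 2.66667
Step 3: Id = 0.5 * 785 * 2.976e-07 * 2.66667 * 1.7^2
Step 4: Id = 9.00e-04 A

9.00e-04


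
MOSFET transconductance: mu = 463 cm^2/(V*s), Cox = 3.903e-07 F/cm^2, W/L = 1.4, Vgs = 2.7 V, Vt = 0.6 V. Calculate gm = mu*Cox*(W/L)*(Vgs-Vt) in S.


Step 1: Vov = Vgs - Vt = 2.7 - 0.6 = 2.1 V
Step 2: gm = mu * Cox * (W/L) * Vov
Step 3: gm = 463 * 3.903e-07 * 1.4 * 2.1 = 5.31e-04 S

5.31e-04


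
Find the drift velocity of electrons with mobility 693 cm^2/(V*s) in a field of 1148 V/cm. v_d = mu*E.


Step 1: v_d = mu * E
Step 2: v_d = 693 * 1148 = 795564
Step 3: v_d = 7.96e+05 cm/s

7.96e+05


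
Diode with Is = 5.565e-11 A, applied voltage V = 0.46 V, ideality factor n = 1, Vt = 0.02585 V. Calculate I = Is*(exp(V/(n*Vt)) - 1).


Step 1: V/(n*Vt) = 0.46/(1*0.02585) = 17.7950
Step 2: exp(17.7950) = 5.3490e+07
Step 3: I = 5.565e-11 * (5.3490e+07 - 1) = 2.98e-03 A

2.98e-03


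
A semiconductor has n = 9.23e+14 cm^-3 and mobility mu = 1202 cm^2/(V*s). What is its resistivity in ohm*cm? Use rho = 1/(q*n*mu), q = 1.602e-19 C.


Step 1: sigma = q * n * mu = 1.602e-19 * 9.23e+14 * 1202 = 1.77733e-01 S/cm
Step 2: rho = 1 / sigma = 1 / 1.77733e-01 = 5.626 ohm*cm

5.626


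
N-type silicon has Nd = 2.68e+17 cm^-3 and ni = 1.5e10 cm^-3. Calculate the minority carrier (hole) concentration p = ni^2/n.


Step 1: Since Nd >> ni, n ≈ Nd = 2.68e+17 cm^-3
Step 2: p = ni^2 / n = (1.5e10)^2 / 2.68e+17
Step 3: p = 2.25e20 / 2.68e+17 = 8.40e+02 cm^-3

8.40e+02


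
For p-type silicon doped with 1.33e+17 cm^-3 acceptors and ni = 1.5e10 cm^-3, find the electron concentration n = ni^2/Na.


Step 1: Majority hole concentration p ≈ Na = 1.33e+17 cm^-3
Step 2: n = ni^2 / Na = (1.5e10)^2 / 1.33e+17
Step 3: n = 1.69e+03 cm^-3

1.69e+03


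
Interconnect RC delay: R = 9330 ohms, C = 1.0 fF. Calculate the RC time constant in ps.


Step 1: tau = R * C
Step 2: tau = 9330 * 1.0 fF = 9330 * 1.0e-15 F
Step 3: tau = 9.33e-12 s = 9.33 ps

9.33


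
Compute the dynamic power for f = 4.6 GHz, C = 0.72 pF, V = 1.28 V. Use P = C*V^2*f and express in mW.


Step 1: V^2 = 1.28^2 = 1.6384 V^2
Step 2: P = C*V^2*f = 0.72e-12 F * 1.6384 * 4.6e9 Hz
Step 3: P = 5.4263808e-03 W
Step 4: P = 5.426 mW

5.426


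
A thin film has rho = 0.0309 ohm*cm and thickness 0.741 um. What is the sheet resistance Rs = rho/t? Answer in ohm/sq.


Step 1: Convert thickness to cm: t = 0.741 um = 7.4100e-05 cm
Step 2: Rs = rho / t = 0.0309 / 7.4100e-05
Step 3: Rs = 417.0 ohm/sq

417.0


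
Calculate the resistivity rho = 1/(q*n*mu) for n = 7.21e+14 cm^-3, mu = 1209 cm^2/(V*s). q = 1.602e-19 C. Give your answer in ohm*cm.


Step 1: sigma = q * n * mu = 1.602e-19 * 7.21e+14 * 1209 = 1.39645e-01 S/cm
Step 2: rho = 1 / sigma = 1 / 1.39645e-01 = 7.161 ohm*cm

7.161


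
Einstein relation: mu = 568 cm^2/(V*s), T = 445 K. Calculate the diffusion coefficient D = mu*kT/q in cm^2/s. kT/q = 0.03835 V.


Step 1: D = mu * (kT/q)
Step 2: D = 568 * 0.03835
Step 3: D = 21.78 cm^2/s

21.78


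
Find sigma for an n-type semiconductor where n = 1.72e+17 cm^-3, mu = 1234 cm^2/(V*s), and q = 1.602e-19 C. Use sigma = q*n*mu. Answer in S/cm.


Step 1: sigma = q * n * mu
Step 2: sigma = 1.602e-19 * 1.72e+17 * 1234
Step 3: sigma = 3.400e+01 S/cm

3.400e+01


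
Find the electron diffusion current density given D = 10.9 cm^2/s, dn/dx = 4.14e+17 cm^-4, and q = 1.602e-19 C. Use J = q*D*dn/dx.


Step 1: J = q * D * (dn/dx)
Step 2: J = 1.602e-19 * 10.9 * 4.14e+17
Step 3: J = 7.23e-01 A/cm^2

7.23e-01


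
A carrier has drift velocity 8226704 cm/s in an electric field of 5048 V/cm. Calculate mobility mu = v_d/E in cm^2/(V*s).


Step 1: mu = v_d / E
Step 2: mu = 8226704 / 5048
Step 3: mu = 1629.7 cm^2/(V*s)

1629.7


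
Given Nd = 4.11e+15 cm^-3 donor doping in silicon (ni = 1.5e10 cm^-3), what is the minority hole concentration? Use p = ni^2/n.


Step 1: Since Nd >> ni, n ≈ Nd = 4.11e+15 cm^-3
Step 2: p = ni^2 / n = (1.5e10)^2 / 4.11e+15
Step 3: p = 2.25e20 / 4.11e+15 = 5.47e+04 cm^-3

5.47e+04


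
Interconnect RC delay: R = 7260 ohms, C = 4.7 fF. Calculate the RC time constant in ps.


Step 1: tau = R * C
Step 2: tau = 7260 * 4.7 fF = 7260 * 4.7e-15 F
Step 3: tau = 3.4122e-11 s = 34.122 ps

34.122


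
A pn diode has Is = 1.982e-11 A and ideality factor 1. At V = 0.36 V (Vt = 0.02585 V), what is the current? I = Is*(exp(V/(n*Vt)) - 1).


Step 1: V/(n*Vt) = 0.36/(1*0.02585) = 13.9265
Step 2: exp(13.9265) = 1.1174e+06
Step 3: I = 1.982e-11 * (1.1174e+06 - 1) = 2.21e-05 A

2.21e-05


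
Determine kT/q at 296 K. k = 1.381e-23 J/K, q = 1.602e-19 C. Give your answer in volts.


Step 1: kT = 1.381e-23 * 296 = 4.08776e-21 J
Step 2: Vt = kT/q = 4.08776e-21 / 1.602e-19
Step 3: Vt = 0.02552 V

0.02552


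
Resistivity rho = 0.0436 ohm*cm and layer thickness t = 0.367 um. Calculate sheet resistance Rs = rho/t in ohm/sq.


Step 1: Convert thickness to cm: t = 0.367 um = 3.6700e-05 cm
Step 2: Rs = rho / t = 0.0436 / 3.6700e-05
Step 3: Rs = 1188.0 ohm/sq

1188.0


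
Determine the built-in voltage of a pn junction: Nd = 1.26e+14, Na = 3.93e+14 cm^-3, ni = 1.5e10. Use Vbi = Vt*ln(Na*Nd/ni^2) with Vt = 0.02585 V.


Step 1: Compute Na*Nd/ni^2 = 3.93e+14 * 1.26e+14 / (1.5e10)^2 = 2.2008e+08
Step 2: ln(2.2008e+08) = 19.2095
Step 3: Vbi = 0.02585 * 19.2095 = 0.497 V

0.497


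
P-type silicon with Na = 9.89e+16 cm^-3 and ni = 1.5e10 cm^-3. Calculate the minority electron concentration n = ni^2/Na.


Step 1: Majority hole concentration p ≈ Na = 9.89e+16 cm^-3
Step 2: n = ni^2 / Na = (1.5e10)^2 / 9.89e+16
Step 3: n = 2.28e+03 cm^-3

2.28e+03


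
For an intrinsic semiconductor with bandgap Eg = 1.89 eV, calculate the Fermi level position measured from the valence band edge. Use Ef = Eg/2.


Step 1: For an intrinsic semiconductor, the Fermi level sits at midgap.
Step 2: Ef = Eg / 2 = 1.89 / 2 = 0.945 eV

0.945


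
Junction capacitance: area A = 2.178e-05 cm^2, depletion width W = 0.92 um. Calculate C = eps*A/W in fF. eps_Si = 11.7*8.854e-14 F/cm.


Step 1: eps_Si = 11.7 * 8.854e-14 = 1.035918e-12 F/cm
Step 2: W in cm = 0.92 * 1e-4 = 9.20e-05 cm
Step 3: C = 1.035918e-12 * 2.178e-05 / 9.20e-05 = 2.452423e-13 F
Step 4: C = 245.24 fF

245.24


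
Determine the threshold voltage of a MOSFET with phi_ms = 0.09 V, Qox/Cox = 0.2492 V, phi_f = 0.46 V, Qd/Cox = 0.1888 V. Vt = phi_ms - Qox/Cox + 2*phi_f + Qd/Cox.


Step 1: Vt = phi_ms - Qox/Cox + 2*phi_f + Qd/Cox
Step 2: Vt = 0.09 - 0.2492 + 2*0.46 + 0.1888
Step 3: Vt = 0.09 - 0.2492 + 0.92 + 0.1888
Step 4: Vt = 0.9496 V

0.9496


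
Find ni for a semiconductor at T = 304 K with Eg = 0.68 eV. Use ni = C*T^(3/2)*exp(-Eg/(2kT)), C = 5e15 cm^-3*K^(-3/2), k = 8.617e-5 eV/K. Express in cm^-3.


Step 1: Compute kT = 8.617e-5 * 304 = 0.02619568 eV
Step 2: Exponent = -Eg/(2kT) = -0.68/(2*0.02619568) = -12.97924
Step 3: T^(3/2) = 304^1.5 = 5300.42
Step 4: ni = 5e15 * 5300.42 * exp(-12.97924) = 6.12e+13 cm^-3

6.12e+13


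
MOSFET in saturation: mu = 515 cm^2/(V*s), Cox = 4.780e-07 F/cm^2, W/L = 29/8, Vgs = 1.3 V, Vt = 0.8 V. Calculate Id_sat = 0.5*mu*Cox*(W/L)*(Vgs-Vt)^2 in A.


Step 1: Overdrive voltage Vov = Vgs - Vt = 1.3 - 0.8 = 0.5 V
Step 2: W/L = 29/8 = 3.625
Step 3: Id = 0.5 * 515 * 4.780e-07 * 3.625 * 0.5^2
Step 4: Id = 1.12e-04 A

1.12e-04


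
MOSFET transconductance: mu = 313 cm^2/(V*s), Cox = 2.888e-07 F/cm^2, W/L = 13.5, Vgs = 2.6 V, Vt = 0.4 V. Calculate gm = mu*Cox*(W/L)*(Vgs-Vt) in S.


Step 1: Vov = Vgs - Vt = 2.6 - 0.4 = 2.2 V
Step 2: gm = mu * Cox * (W/L) * Vov
Step 3: gm = 313 * 2.888e-07 * 13.5 * 2.2 = 2.68e-03 S

2.68e-03


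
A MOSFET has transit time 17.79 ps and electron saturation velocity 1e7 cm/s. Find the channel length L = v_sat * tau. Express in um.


Step 1: tau in seconds = 17.79 ps * 1e-12 = 1.7790e-11 s
Step 2: L = v_sat * tau = 1e7 * 1.7790e-11 = 1.7790e-04 cm
Step 3: L in um = 1.7790e-04 * 1e4 = 1.779 um

1.779


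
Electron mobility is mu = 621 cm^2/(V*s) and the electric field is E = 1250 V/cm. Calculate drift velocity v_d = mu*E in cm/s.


Step 1: v_d = mu * E
Step 2: v_d = 621 * 1250 = 776250
Step 3: v_d = 7.76e+05 cm/s

7.76e+05


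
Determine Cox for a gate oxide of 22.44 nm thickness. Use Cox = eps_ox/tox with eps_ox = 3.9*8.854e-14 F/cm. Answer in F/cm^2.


Step 1: eps_ox = 3.9 * 8.854e-14 = 3.45306e-13 F/cm
Step 2: tox in cm = 22.44 nm * 1e-7 = 2.2440e-06 cm
Step 3: Cox = 3.45306e-13 / 2.2440e-06 = 1.54e-07 F/cm^2

1.54e-07


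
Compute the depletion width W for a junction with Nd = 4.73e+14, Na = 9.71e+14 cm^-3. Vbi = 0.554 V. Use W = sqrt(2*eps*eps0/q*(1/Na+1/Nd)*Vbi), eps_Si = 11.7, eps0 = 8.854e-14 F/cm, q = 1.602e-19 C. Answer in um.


Step 1: 1/Na + 1/Nd = 1/9.71e+14 + 1/4.73e+14 = 3.14403e-15
Step 2: 2*eps*eps0/q = 2*11.7*8.854e-14/1.602e-19 = 1.293281e+07
Step 3: W^2 = 1.293281e+07 * 3.14403e-15 * 0.554 = 2.25263e-08
Step 4: W = sqrt(2.25263e-08) = 1.501e-04 cm = 1.501 um

1.501


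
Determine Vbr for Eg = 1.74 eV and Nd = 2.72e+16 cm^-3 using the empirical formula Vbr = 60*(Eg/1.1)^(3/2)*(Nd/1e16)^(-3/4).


Step 1: Eg/1.1 = 1.74/1.1 = 1.581818
Step 2: (Eg/1.1)^1.5 = 1.581818^1.5 = 1.989458
Step 3: (Nd/1e16)^(-0.75) = (2.72)^(-0.75) = 0.472143
Step 4: Vbr = 60 * 1.989458 * 0.472143 = 56.4 V

56.4
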